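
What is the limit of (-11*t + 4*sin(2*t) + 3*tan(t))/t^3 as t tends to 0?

Substitution gives 0/0 (the numerator vanishes to order 3).
Expand each term to order t^3: the coefficient of t^3 in 3·tan(t) is 1 and in 4·sin(2t) is -16/3.
Lower-order terms cancel with the polynomial part, so the numerator is (-13/3)·t^3 + o(t^3), and the limit is (-13/3)/(1) = -13/3.

-13/3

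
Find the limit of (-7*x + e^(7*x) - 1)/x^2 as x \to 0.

Direct substitution gives 0/0.
Apply L'Hôpital: lim (7*e^(7*x) - 7)/(2*x), still 0/0.
After 2 applications of L'Hôpital's rule the quotient is (49*e^(7*x))/(2); substituting x = 0 gives 49/2.

49/2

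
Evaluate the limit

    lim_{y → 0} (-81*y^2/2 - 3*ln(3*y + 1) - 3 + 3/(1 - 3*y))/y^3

54

Substitution gives 0/0 (the numerator vanishes to order 3).
Expand each term to order y^3: the coefficient of y^3 in -3·ln(1 + 3y) is -27 and in 3·1/(1 - 3y) is 81.
Lower-order terms cancel with the polynomial part, so the numerator is (54)·y^3 + o(y^3), and the limit is (54)/(1) = 54.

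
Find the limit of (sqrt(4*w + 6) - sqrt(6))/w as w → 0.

√(6)/3

A 0/0 form; rationalise with √(6 + 4w) + √6. This collapses the numerator to 4w, leaving 4/(√(6 + 4w) + √6) → 4/(2√6) = √(6)/3.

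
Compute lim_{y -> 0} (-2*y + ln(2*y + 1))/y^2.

Direct substitution gives 0/0.
Apply L'Hôpital: lim (-2 + 2/(2*y + 1))/(2*y), still 0/0.
After 2 applications of L'Hôpital's rule the quotient is (-4/(2*y + 1)^2)/(2); substituting y = 0 gives -2.

-2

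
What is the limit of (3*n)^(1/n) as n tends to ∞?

1

Base → ∞ and exponent → 0: an ∞^0 form.
Take logs: (1/n)·ln(3·n^1) = (ln 3 + 1·ln n)/n → 0.
So the limit is e^0 = 1.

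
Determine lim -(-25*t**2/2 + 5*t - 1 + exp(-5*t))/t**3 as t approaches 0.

125/6

Direct substitution gives 0/0.
Apply L'Hôpital: lim (-25*t + 5 - 5*e^(-5*t))/(-3*t^2), still 0/0.
Apply L'Hôpital: lim (-25 + 25*e^(-5*t))/(-6*t), still 0/0.
After 3 applications of L'Hôpital's rule the quotient is (-125*e^(-5*t))/(-6); substituting t = 0 gives 125/6.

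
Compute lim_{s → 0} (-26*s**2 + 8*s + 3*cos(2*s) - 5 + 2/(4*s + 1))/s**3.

-128

Substitution gives 0/0 (the numerator vanishes to order 3).
Expand each term to order s^3: the coefficient of s^3 in 3·cos(2s) is 0 and in 2·1/(1 + 4s) is -128.
Lower-order terms cancel with the polynomial part, so the numerator is (-128)·s^3 + o(s^3), and the limit is (-128)/(1) = -128.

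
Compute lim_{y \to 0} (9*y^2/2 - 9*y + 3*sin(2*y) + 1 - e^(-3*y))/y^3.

1/2

Substitution gives 0/0 (the numerator vanishes to order 3).
Expand each term to order y^3: the coefficient of y^3 in 3·sin(2y) is -4 and in −e^(-3y) is 9/2.
Lower-order terms cancel with the polynomial part, so the numerator is (1/2)·y^3 + o(y^3), and the limit is (1/2)/(1) = 1/2.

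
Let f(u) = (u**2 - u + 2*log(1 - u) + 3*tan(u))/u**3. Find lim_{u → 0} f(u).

1/3

Substitution gives 0/0; apply L'Hôpital's rule 3 times.
After differentiating numerator and denominator 3 times the quotient is (18*tan(u)^2/cos(u)^2 + 6/cos(u)^2 + 4/(u - 1)^3)/(6); at u = 0 this is 1/3.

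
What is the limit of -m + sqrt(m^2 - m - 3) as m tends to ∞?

An ∞ − ∞ form. Rationalising with the conjugate, the difference becomes (-m - 3) / (√(m^2 - m - 3) + m).
For large m the denominator behaves like 2·m, so the quotient tends to -1/2 = -1/2.

-1/2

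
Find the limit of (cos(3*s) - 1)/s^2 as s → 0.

Direct substitution gives 0/0.
Apply L'Hôpital: lim (-3*sin(3*s))/(2*s), still 0/0.
After 2 applications of L'Hôpital's rule the quotient is (-9*cos(3*s))/(2); substituting s = 0 gives -9/2.

-9/2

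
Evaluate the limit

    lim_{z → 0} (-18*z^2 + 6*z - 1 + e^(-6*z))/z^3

Direct substitution gives 0/0.
Apply L'Hôpital: lim (-36*z + 6 - 6*e^(-6*z))/(3*z^2), still 0/0.
Apply L'Hôpital: lim (-36 + 36*e^(-6*z))/(6*z), still 0/0.
After 3 applications of L'Hôpital's rule the quotient is (-216*e^(-6*z))/(6); substituting z = 0 gives -36.

-36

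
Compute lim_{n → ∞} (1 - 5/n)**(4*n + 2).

Let L be the limit and take ln: ln L = lim (4n + 2)·ln(1 - 5/n) = lim (4n + 2)·(-5/n + O(1/n²)) = -20.
Hence L = e^(-20).

e^(-20)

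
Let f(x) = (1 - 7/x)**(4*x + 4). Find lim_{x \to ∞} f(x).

Write it as [(1 - 7/x)^x]^(4) · (1 - 7/x)^(4). The bracketed term tends to e^(-7) and the second factor to 1, so the limit is e^(-28).

e^(-28)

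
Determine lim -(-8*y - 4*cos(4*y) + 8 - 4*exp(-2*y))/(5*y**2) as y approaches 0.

Substitution gives 0/0 (the numerator vanishes to order 2).
Expand each term to order y^2: the coefficient of y^2 in -4·e^(-2y) is -8 and in -4·cos(4y) is 32.
Lower-order terms cancel with the polynomial part, so the numerator is (24)·y^2 + o(y^2), and the limit is (24)/(-5) = -24/5.

-24/5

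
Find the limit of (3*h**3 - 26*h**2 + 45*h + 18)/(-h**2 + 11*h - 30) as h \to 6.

-57

At h = 6 both the top and bottom vanish — a removable singularity. Factoring out (h - 6) from each leaves (3*h^2 - 8*h - 3)/(5 - h), which at h = 6 equals -57.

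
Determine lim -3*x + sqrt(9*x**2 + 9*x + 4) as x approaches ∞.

An ∞ − ∞ form. Rationalising with the conjugate, the difference becomes (9x + 4) / (√(9*x^2 + 9*x + 4) + 3x).
For large x the denominator behaves like 2·3x, so the quotient tends to 9/6 = 3/2.

3/2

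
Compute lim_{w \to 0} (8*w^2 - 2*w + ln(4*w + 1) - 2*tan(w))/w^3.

62/3

Substitution gives 0/0; apply L'Hôpital's rule 3 times.
After differentiating numerator and denominator 3 times the quotient is (8/cos(w)^2 - 12/cos(w)^4 + 128/(4*w + 1)^3)/(6); at w = 0 this is 62/3.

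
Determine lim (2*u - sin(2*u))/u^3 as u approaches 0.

4/3

Direct substitution gives 0/0.
Apply L'Hôpital: lim (2 - 2*cos(2*u))/(3*u^2), still 0/0.
Apply L'Hôpital: lim (4*sin(2*u))/(6*u), still 0/0.
After 3 applications of L'Hôpital's rule the quotient is (8*cos(2*u))/(6); substituting u = 0 gives 4/3.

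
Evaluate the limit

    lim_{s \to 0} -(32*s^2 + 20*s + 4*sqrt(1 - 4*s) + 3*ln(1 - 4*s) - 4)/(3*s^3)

80/3

Substitution gives 0/0; apply L'Hôpital's rule 3 times.
After differentiating numerator and denominator 3 times the quotient is (384/(4*s - 1)^3 + 96*(4*s - 1)^3/(1 - 4*s)^(11/2))/(-18); at s = 0 this is 80/3.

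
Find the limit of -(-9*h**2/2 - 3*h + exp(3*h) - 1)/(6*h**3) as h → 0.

-3/4

Direct substitution gives 0/0.
Apply L'Hôpital: lim (-9*h + 3*e^(3*h) - 3)/(-18*h^2), still 0/0.
Apply L'Hôpital: lim (9*e^(3*h) - 9)/(-36*h), still 0/0.
After 3 applications of L'Hôpital's rule the quotient is (27*e^(3*h))/(-36); substituting h = 0 gives -3/4.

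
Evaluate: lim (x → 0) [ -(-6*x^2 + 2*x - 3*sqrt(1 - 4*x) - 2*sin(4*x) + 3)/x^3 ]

-100/3

Substitution gives 0/0; apply L'Hôpital's rule 3 times.
After differentiating numerator and denominator 3 times the quotient is (128*cos(4*x) + 72/(1 - 4*x)^(5/2))/(-6); at x = 0 this is -100/3.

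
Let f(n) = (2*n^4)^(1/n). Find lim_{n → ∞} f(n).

1

Base → ∞ and exponent → 0: an ∞^0 form.
Take logs: (1/n)·ln(2·n^4) = (ln 2 + 4·ln n)/n → 0.
So the limit is e^0 = 1.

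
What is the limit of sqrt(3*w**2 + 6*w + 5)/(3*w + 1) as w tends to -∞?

-√(3)/3

For large |w|, √(3*w^2 + 6*w + 5) ≈ √3·|w| and the denominator ≈ 3w.
Since w → −∞, |w| = −w, giving −√3/(3) = -√(3)/3.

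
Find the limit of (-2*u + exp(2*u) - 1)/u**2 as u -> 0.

Direct substitution gives 0/0.
Apply L'Hôpital: lim (2*e^(2*u) - 2)/(2*u), still 0/0.
After 2 applications of L'Hôpital's rule the quotient is (4*e^(2*u))/(2); substituting u = 0 gives 2.

2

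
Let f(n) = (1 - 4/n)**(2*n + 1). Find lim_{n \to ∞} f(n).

Write it as [(1 - 4/n)^n]^(2) · (1 - 4/n)^(1). The bracketed term tends to e^(-4) and the second factor to 1, so the limit is e^(-8).

e^(-8)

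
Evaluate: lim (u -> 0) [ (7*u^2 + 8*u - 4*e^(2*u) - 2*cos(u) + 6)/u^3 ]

-16/3

Substitution gives 0/0 (the numerator vanishes to order 3).
Expand each term to order u^3: the coefficient of u^3 in -2·cos(u) is 0 and in -4·e^(2u) is -16/3.
Lower-order terms cancel with the polynomial part, so the numerator is (-16/3)·u^3 + o(u^3), and the limit is (-16/3)/(1) = -16/3.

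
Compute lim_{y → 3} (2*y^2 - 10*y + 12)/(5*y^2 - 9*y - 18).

2/21

At y = 3 both the top and bottom vanish — a removable singularity. Factoring out (y - 3) from each leaves (2*y - 4)/(5*y + 6), which at y = 3 equals 2/21.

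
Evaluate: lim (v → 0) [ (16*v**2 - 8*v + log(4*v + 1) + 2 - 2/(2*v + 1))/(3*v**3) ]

Substitution gives 0/0; apply L'Hôpital's rule 3 times.
After differentiating numerator and denominator 3 times the quotient is (128/(4*v + 1)^3 + 96/(2*v + 1)^4)/(18); at v = 0 this is 112/9.

112/9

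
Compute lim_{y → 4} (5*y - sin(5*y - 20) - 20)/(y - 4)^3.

Direct substitution gives 0/0.
Apply L'Hôpital: lim (5 - 5*cos(5*y - 20))/(3*(y - 4)^2), still 0/0.
Apply L'Hôpital: lim (25*sin(5*y - 20))/(6*y - 24), still 0/0.
After 3 applications of L'Hôpital's rule the quotient is (125*cos(5*y - 20))/(6); substituting y = 4 gives 125/6.

125/6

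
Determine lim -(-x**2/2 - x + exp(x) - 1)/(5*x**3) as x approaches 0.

Direct substitution gives 0/0.
Apply L'Hôpital: lim (-x + e^(x) - 1)/(-15*x^2), still 0/0.
Apply L'Hôpital: lim (e^(x) - 1)/(-30*x), still 0/0.
After 3 applications of L'Hôpital's rule the quotient is (e^(x))/(-30); substituting x = 0 gives -1/30.

-1/30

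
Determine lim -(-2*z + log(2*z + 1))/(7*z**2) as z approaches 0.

Direct substitution gives 0/0.
Apply L'Hôpital: lim (-2 + 2/(2*z + 1))/(-14*z), still 0/0.
After 2 applications of L'Hôpital's rule the quotient is (-4/(2*z + 1)^2)/(-14); substituting z = 0 gives 2/7.

2/7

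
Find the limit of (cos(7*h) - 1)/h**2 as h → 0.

-49/2

Direct substitution gives 0/0.
Apply L'Hôpital: lim (-7*sin(7*h))/(2*h), still 0/0.
After 2 applications of L'Hôpital's rule the quotient is (-49*cos(7*h))/(2); substituting h = 0 gives -49/2.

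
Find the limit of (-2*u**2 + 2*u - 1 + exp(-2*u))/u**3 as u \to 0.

-4/3

Direct substitution gives 0/0.
Apply L'Hôpital: lim (-4*u + 2 - 2*e^(-2*u))/(3*u^2), still 0/0.
Apply L'Hôpital: lim (-4 + 4*e^(-2*u))/(6*u), still 0/0.
After 3 applications of L'Hôpital's rule the quotient is (-8*e^(-2*u))/(6); substituting u = 0 gives -4/3.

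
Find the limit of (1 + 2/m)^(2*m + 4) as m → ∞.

e^(4)

The base → 1 and the exponent → ∞: a 1^∞ form.
Take logarithms: (2m + 4)·ln(1 + 2/m). Since ln(1+u) ~ u for small u, this behaves like (2m)·(2/m) → 4.
So the limit is e^(4).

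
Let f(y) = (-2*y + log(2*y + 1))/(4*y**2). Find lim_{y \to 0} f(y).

Direct substitution gives 0/0.
Apply L'Hôpital: lim (-2 + 2/(2*y + 1))/(8*y), still 0/0.
After 2 applications of L'Hôpital's rule the quotient is (-4/(2*y + 1)^2)/(8); substituting y = 0 gives -1/2.

-1/2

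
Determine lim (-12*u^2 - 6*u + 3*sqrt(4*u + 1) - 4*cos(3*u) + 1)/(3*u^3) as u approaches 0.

4

Substitution gives 0/0 (the numerator vanishes to order 3).
Expand each term to order u^3: the coefficient of u^3 in -4·cos(3u) is 0 and in 3·√(1 + 4u) is 12.
Lower-order terms cancel with the polynomial part, so the numerator is (12)·u^3 + o(u^3), and the limit is (12)/(3) = 4.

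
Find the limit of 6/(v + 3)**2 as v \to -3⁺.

As v → -3⁺, (v + 3) → 0⁺, so (v + 3)^2 → 0⁺ and 6/(v + 3)^2 → ∞.

∞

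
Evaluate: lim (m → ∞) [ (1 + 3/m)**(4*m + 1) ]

e^(12)

The base → 1 and the exponent → ∞: a 1^∞ form.
Take logarithms: (4m + 1)·ln(1 + 3/m). Since ln(1+u) ~ u for small u, this behaves like (4m)·(3/m) → 12.
So the limit is e^(12).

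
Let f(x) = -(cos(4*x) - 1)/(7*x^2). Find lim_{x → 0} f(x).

Direct substitution gives 0/0.
Apply L'Hôpital: lim (-4*sin(4*x))/(-14*x), still 0/0.
After 2 applications of L'Hôpital's rule the quotient is (-16*cos(4*x))/(-14); substituting x = 0 gives 8/7.

8/7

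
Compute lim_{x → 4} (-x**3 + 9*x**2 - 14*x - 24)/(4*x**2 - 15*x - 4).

10/17

Direct substitution gives 0/0, so factor. Both numerator and denominator have (x - 4) as a factor.
After cancelling, the expression reduces to (-x^2 + 5*x + 6)/(4*x + 1).
Substituting x = 4 gives 10/17.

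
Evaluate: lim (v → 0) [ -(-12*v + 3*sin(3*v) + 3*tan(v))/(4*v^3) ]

25/8

Substitution gives 0/0; apply L'Hôpital's rule 3 times.
After differentiating numerator and denominator 3 times the quotient is (-81*cos(3*v) + 18*tan(v)^4 + 24*tan(v)^2 + 6)/(-24); at v = 0 this is 25/8.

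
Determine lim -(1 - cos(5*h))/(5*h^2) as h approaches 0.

Substitution gives 0/0.
Use (1 − cos u)/u² → 1/2 with u = 5h: the limit is 5²/(2·(-5)) = -5/2.

-5/2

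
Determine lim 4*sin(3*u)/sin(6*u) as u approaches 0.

2

Substitution gives 0/0.
Divide numerator and denominator by u: sin(3u)/u → 3 and sin(6u)/u → 6, so the limit is 4·3/6 = 2.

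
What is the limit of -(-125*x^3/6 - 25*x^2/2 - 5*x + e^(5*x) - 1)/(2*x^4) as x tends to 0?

-625/48

Direct substitution gives 0/0.
Apply L'Hôpital: lim (-125*x^2/2 - 25*x + 5*e^(5*x) - 5)/(-8*x^3), still 0/0.
Apply L'Hôpital: lim (-125*x + 25*e^(5*x) - 25)/(-24*x^2), still 0/0.
Apply L'Hôpital: lim (125*e^(5*x) - 125)/(-48*x), still 0/0.
After 4 applications of L'Hôpital's rule the quotient is (625*e^(5*x))/(-48); substituting x = 0 gives -625/48.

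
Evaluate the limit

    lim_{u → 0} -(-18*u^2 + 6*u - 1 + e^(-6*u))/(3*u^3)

12

Direct substitution gives 0/0.
Apply L'Hôpital: lim (-36*u + 6 - 6*e^(-6*u))/(-9*u^2), still 0/0.
Apply L'Hôpital: lim (-36 + 36*e^(-6*u))/(-18*u), still 0/0.
After 3 applications of L'Hôpital's rule the quotient is (-216*e^(-6*u))/(-18); substituting u = 0 gives 12.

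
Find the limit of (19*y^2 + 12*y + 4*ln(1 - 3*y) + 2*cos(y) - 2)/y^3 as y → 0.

-36

Substitution gives 0/0; apply L'Hôpital's rule 3 times.
After differentiating numerator and denominator 3 times the quotient is (2*sin(y) + 216/(3*y - 1)^3)/(6); at y = 0 this is -36.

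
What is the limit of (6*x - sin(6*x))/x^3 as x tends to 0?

36

Direct substitution gives 0/0.
Apply L'Hôpital: lim (6 - 6*cos(6*x))/(3*x^2), still 0/0.
Apply L'Hôpital: lim (36*sin(6*x))/(6*x), still 0/0.
After 3 applications of L'Hôpital's rule the quotient is (216*cos(6*x))/(6); substituting x = 0 gives 36.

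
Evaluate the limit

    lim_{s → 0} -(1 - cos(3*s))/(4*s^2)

Substitution gives 0/0.
Use (1 − cos u)/u² → 1/2 with u = 3s: the limit is 3²/(2·(-4)) = -9/8.

-9/8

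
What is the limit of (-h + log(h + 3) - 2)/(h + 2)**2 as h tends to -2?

Direct substitution gives 0/0.
Apply L'Hôpital: lim (-1 + 1/(h + 3))/(2*h + 4), still 0/0.
After 2 applications of L'Hôpital's rule the quotient is (-1/(h + 3)^2)/(2); substituting h = -2 gives -1/2.

-1/2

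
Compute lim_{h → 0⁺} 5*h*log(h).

0

This is a 0·(−∞) form. Rewrite as 5·ln(h) / h^(−1) and apply L'Hôpital:
the derivative quotient is 5·(1/h) / (−1·h^(−2)) = (-5/1)·h^1 → 0.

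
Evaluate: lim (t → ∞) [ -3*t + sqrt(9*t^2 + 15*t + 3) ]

5/2

An ∞ − ∞ form. Rationalising with the conjugate, the difference becomes (15t + 3) / (√(9*t^2 + 15*t + 3) + 3t).
For large t the denominator behaves like 2·3t, so the quotient tends to 15/6 = 5/2.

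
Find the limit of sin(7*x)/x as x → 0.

7

Substitution gives 0/0.
Write it as (7)·sin(7x)/(7x); since sin(u)/u → 1, the limit is 7.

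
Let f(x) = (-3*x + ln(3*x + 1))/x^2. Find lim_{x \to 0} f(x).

Direct substitution gives 0/0.
Apply L'Hôpital: lim (-3 + 3/(3*x + 1))/(2*x), still 0/0.
After 2 applications of L'Hôpital's rule the quotient is (-9/(3*x + 1)^2)/(2); substituting x = 0 gives -9/2.

-9/2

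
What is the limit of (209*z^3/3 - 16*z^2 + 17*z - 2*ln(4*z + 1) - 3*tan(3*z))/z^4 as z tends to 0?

128

Substitution gives 0/0; apply L'Hôpital's rule 4 times.
After differentiating numerator and denominator 4 times the quotient is (1944*tan(3*z)/cos(3*z)^2 - 5832*tan(3*z)/cos(3*z)^4 + 3072/(4*z + 1)^4)/(24); at z = 0 this is 128.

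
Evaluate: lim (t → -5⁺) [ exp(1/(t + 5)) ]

∞

As t → -5⁺, 1/(t + 5) → +∞, so e^(1/(t + 5)) → ∞.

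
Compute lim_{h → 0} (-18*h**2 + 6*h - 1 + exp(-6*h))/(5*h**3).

Direct substitution gives 0/0.
Apply L'Hôpital: lim (-36*h + 6 - 6*e^(-6*h))/(15*h^2), still 0/0.
Apply L'Hôpital: lim (-36 + 36*e^(-6*h))/(30*h), still 0/0.
After 3 applications of L'Hôpital's rule the quotient is (-216*e^(-6*h))/(30); substituting h = 0 gives -36/5.

-36/5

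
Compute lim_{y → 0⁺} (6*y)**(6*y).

1

Base → 0⁺ and exponent → 0⁺: a 0^0 form.
Take logs: 6y·ln(6y). This is 0·(−∞); rewriting as ln(6y)/(1/(6y)) and applying L'Hôpital gives 0.
Hence the limit is e^0 = 1.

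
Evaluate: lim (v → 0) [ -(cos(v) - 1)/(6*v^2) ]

1/12

Direct substitution gives 0/0.
Apply L'Hôpital: lim (-sin(v))/(-12*v), still 0/0.
After 2 applications of L'Hôpital's rule the quotient is (-cos(v))/(-12); substituting v = 0 gives 1/12.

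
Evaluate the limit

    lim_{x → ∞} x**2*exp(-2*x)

Write as x^2/e^{2x}, an ∞/∞ form.
Exponential growth dominates any polynomial, so repeated L'Hôpital (or the standard result) gives 0.

0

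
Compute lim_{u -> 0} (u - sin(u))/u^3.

Direct substitution gives 0/0.
Apply L'Hôpital: lim (1 - cos(u))/(3*u^2), still 0/0.
Apply L'Hôpital: lim (sin(u))/(6*u), still 0/0.
After 3 applications of L'Hôpital's rule the quotient is (cos(u))/(6); substituting u = 0 gives 1/6.

1/6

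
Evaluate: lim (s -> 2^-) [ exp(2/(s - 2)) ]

As s → 2⁻, 2/(s - 2) → −∞, so e^(2/(s - 2)) → 0.

0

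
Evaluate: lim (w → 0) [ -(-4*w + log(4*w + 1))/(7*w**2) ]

Direct substitution gives 0/0.
Apply L'Hôpital: lim (-4 + 4/(4*w + 1))/(-14*w), still 0/0.
After 2 applications of L'Hôpital's rule the quotient is (-16/(4*w + 1)^2)/(-14); substituting w = 0 gives 8/7.

8/7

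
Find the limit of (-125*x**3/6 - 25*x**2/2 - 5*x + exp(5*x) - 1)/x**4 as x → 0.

625/24

Direct substitution gives 0/0.
Apply L'Hôpital: lim (-125*x^2/2 - 25*x + 5*e^(5*x) - 5)/(4*x^3), still 0/0.
Apply L'Hôpital: lim (-125*x + 25*e^(5*x) - 25)/(12*x^2), still 0/0.
Apply L'Hôpital: lim (125*e^(5*x) - 125)/(24*x), still 0/0.
After 4 applications of L'Hôpital's rule the quotient is (625*e^(5*x))/(24); substituting x = 0 gives 625/24.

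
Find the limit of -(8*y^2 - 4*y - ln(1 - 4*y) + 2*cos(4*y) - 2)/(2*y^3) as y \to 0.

-32/3

Substitution gives 0/0 (the numerator vanishes to order 3).
Expand each term to order y^3: the coefficient of y^3 in −ln(1 - 4y) is 64/3 and in 2·cos(4y) is 0.
Lower-order terms cancel with the polynomial part, so the numerator is (64/3)·y^3 + o(y^3), and the limit is (64/3)/(-2) = -32/3.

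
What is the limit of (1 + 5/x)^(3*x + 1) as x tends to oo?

e^(15)

Write it as [(1 + 5/x)^x]^(3) · (1 + 5/x)^(1). The bracketed term tends to e^(5) and the second factor to 1, so the limit is e^(15).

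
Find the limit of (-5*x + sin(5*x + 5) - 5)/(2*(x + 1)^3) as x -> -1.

Direct substitution gives 0/0.
Apply L'Hôpital: lim (5*cos(5*x + 5) - 5)/(6*(x + 1)^2), still 0/0.
Apply L'Hôpital: lim (-25*sin(5*x + 5))/(12*x + 12), still 0/0.
After 3 applications of L'Hôpital's rule the quotient is (-125*cos(5*x + 5))/(12); substituting x = -1 gives -125/12.

-125/12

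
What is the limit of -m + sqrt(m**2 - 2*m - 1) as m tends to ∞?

-1

An ∞ − ∞ form. Rationalising with the conjugate, the difference becomes (-2m - 1) / (√(m^2 - 2*m - 1) + m).
For large m the denominator behaves like 2·m, so the quotient tends to -2/2 = -1.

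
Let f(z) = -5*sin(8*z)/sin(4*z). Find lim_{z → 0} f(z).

Substitution gives 0/0.
Divide numerator and denominator by z: sin(8z)/z → 8 and sin(4z)/z → 4, so the limit is -5·8/4 = -10.

-10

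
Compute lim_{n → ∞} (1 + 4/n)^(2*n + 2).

The base → 1 and the exponent → ∞: a 1^∞ form.
Take logarithms: (2n + 2)·ln(1 + 4/n). Since ln(1+u) ~ u for small u, this behaves like (2n)·(4/n) → 8.
So the limit is e^(8).

e^(8)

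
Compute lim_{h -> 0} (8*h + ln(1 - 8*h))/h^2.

-32

Direct substitution gives 0/0.
Apply L'Hôpital: lim (8 - 8/(1 - 8*h))/(2*h), still 0/0.
After 2 applications of L'Hôpital's rule the quotient is (-64/(1 - 8*h)^2)/(2); substituting h = 0 gives -32.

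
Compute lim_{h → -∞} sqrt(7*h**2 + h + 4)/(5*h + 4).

For large |h|, √(7*h^2 + h + 4) ≈ √7·|h| and the denominator ≈ 5h.
Since h → −∞, |h| = −h, giving −√7/(5) = -√(7)/5.

-√(7)/5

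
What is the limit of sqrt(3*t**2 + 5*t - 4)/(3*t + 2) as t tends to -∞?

-√(3)/3

For large |t|, √(3*t^2 + 5*t - 4) ≈ √3·|t| and the denominator ≈ 3t.
Since t → −∞, |t| = −t, giving −√3/(3) = -√(3)/3.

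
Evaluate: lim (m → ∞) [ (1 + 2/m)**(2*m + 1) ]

Write it as [(1 + 2/m)^m]^(2) · (1 + 2/m)^(1). The bracketed term tends to e^(2) and the second factor to 1, so the limit is e^(4).

e^(4)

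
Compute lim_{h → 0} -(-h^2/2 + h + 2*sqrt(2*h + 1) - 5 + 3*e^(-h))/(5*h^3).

Substitution gives 0/0 (the numerator vanishes to order 3).
Expand each term to order h^3: the coefficient of h^3 in 3·e^(-h) is -1/2 and in 2·√(1 + 2h) is 1.
Lower-order terms cancel with the polynomial part, so the numerator is (1/2)·h^3 + o(h^3), and the limit is (1/2)/(-5) = -1/10.

-1/10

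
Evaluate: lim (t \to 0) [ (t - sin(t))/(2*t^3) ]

Direct substitution gives 0/0.
Apply L'Hôpital: lim (1 - cos(t))/(6*t^2), still 0/0.
Apply L'Hôpital: lim (sin(t))/(12*t), still 0/0.
After 3 applications of L'Hôpital's rule the quotient is (cos(t))/(12); substituting t = 0 gives 1/12.

1/12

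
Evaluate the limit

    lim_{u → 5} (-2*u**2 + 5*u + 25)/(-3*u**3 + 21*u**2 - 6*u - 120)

At u = 5 both the top and bottom vanish — a removable singularity. Factoring out (u - 5) from each leaves (-2*u - 5)/(-3*u^2 + 6*u + 24), which at u = 5 equals 5/7.

5/7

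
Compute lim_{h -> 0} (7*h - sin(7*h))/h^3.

343/6

Direct substitution gives 0/0.
Apply L'Hôpital: lim (7 - 7*cos(7*h))/(3*h^2), still 0/0.
Apply L'Hôpital: lim (49*sin(7*h))/(6*h), still 0/0.
After 3 applications of L'Hôpital's rule the quotient is (343*cos(7*h))/(6); substituting h = 0 gives 343/6.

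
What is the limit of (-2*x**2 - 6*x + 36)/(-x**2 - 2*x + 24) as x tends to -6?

At x = -6 both the top and bottom vanish — a removable singularity. Factoring out (x + 6) from each leaves (6 - 2*x)/(4 - x), which at x = -6 equals 9/5.

9/5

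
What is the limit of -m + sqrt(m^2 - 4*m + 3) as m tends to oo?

An ∞ − ∞ form. Rationalising with the conjugate, the difference becomes (-4m + 3) / (√(m^2 - 4*m + 3) + m).
For large m the denominator behaves like 2·m, so the quotient tends to -4/2 = -2.

-2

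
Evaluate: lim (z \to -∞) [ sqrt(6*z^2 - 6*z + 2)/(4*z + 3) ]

-√(6)/4

For large |z|, √(6*z^2 - 6*z + 2) ≈ √6·|z| and the denominator ≈ 4z.
Since z → −∞, |z| = −z, giving −√6/(4) = -√(6)/4.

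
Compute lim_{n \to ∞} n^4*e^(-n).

Write as n^4/e^{1n}, an ∞/∞ form.
Exponential growth dominates any polynomial, so repeated L'Hôpital (or the standard result) gives 0.

0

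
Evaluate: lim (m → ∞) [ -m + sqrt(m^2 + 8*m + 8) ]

4

This has the form ∞ − ∞. Multiply and divide by the conjugate √(m^2 + 8*m + 8) + m.
That gives (8m + 8) / (√(m^2 + 8*m + 8) + m).
Divide numerator and denominator by m: the limit is 8/(2·1) = 4.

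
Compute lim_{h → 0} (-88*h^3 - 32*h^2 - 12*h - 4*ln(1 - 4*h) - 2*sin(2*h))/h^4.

256

Substitution gives 0/0 (the numerator vanishes to order 4).
Expand each term to order h^4: the coefficient of h^4 in -2·sin(2h) is 0 and in -4·ln(1 - 4h) is 256.
Lower-order terms cancel with the polynomial part, so the numerator is (256)·h^4 + o(h^4), and the limit is (256)/(1) = 256.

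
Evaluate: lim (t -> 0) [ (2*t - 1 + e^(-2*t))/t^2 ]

Direct substitution gives 0/0.
Apply L'Hôpital: lim (2 - 2*e^(-2*t))/(2*t), still 0/0.
After 2 applications of L'Hôpital's rule the quotient is (4*e^(-2*t))/(2); substituting t = 0 gives 2.

2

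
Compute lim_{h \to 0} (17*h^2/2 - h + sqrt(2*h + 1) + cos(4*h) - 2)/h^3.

Substitution gives 0/0; apply L'Hôpital's rule 3 times.
After differentiating numerator and denominator 3 times the quotient is (64*sin(4*h) + 3/(2*h + 1)^(5/2))/(6); at h = 0 this is 1/2.

1/2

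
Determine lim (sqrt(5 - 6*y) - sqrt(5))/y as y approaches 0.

A 0/0 form; rationalise with √(5 - 6y) + √5. This collapses the numerator to -6y, leaving -6/(√(5 - 6y) + √5) → -6/(2√5) = -3*√(5)/5.

-3*√(5)/5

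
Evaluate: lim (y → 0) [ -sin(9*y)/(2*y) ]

-9/2

Substitution gives 0/0.
Write it as (9/(-2))·sin(9y)/(9y); since sin(u)/u → 1, the limit is -9/2.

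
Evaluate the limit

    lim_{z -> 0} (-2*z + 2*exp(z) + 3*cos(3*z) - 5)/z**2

Substitution gives 0/0 (the numerator vanishes to order 2).
Expand each term to order z^2: the coefficient of z^2 in 2·e^(z) is 1 and in 3·cos(3z) is -27/2.
Lower-order terms cancel with the polynomial part, so the numerator is (-25/2)·z^2 + o(z^2), and the limit is (-25/2)/(1) = -25/2.

-25/2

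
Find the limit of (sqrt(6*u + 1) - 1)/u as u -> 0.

A 0/0 form; rationalise with √(1 + 6u) + √1. This collapses the numerator to 6u, leaving 6/(√(1 + 6u) + √1) → 6/(2√1) = 3.

3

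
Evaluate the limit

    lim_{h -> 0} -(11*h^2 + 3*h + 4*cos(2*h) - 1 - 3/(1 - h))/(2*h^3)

3/2

Substitution gives 0/0; apply L'Hôpital's rule 3 times.
After differentiating numerator and denominator 3 times the quotient is (32*sin(2*h) - 18/(h - 1)^4)/(-12); at h = 0 this is 3/2.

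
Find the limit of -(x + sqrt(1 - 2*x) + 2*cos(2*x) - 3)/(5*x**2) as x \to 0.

Substitution gives 0/0 (the numerator vanishes to order 2).
Expand each term to order x^2: the coefficient of x^2 in 2·cos(2x) is -4 and in √(1 - 2x) is -1/2.
Lower-order terms cancel with the polynomial part, so the numerator is (-9/2)·x^2 + o(x^2), and the limit is (-9/2)/(-5) = 9/10.

9/10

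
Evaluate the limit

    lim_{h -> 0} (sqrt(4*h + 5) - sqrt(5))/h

2*√(5)/5

A 0/0 form; rationalise with √(5 + 4h) + √5. This collapses the numerator to 4h, leaving 4/(√(5 + 4h) + √5) → 4/(2√5) = 2*√(5)/5.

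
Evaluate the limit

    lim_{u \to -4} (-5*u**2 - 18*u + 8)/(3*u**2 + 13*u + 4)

-2

At u = -4 both the top and bottom vanish — a removable singularity. Factoring out (u + 4) from each leaves (2 - 5*u)/(3*u + 1), which at u = -4 equals -2.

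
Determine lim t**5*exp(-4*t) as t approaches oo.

Write as t^5/e^{4t}, an ∞/∞ form.
Exponential growth dominates any polynomial, so repeated L'Hôpital (or the standard result) gives 0.

0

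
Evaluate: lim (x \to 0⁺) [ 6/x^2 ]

As x → 0⁺, (x) → 0⁺, so (x)^2 → 0⁺ and 6/(x)^2 → ∞.

∞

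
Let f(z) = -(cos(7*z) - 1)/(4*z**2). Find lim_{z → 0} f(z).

Direct substitution gives 0/0.
Apply L'Hôpital: lim (-7*sin(7*z))/(-8*z), still 0/0.
After 2 applications of L'Hôpital's rule the quotient is (-49*cos(7*z))/(-8); substituting z = 0 gives 49/8.

49/8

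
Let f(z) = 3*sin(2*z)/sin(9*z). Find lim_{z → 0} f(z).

2/3

Substitution gives 0/0.
Divide numerator and denominator by z: sin(2z)/z → 2 and sin(9z)/z → 9, so the limit is 3·2/9 = 2/3.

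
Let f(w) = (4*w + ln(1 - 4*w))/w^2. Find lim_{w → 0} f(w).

-8

Direct substitution gives 0/0.
Apply L'Hôpital: lim (4 - 4/(1 - 4*w))/(2*w), still 0/0.
After 2 applications of L'Hôpital's rule the quotient is (-16/(1 - 4*w)^2)/(2); substituting w = 0 gives -8.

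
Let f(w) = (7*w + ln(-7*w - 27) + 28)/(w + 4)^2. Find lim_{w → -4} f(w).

Direct substitution gives 0/0.
Apply L'Hôpital: lim (7 - 7/(-7*w - 27))/(2*w + 8), still 0/0.
After 2 applications of L'Hôpital's rule the quotient is (-49/(-7*w - 27)^2)/(2); substituting w = -4 gives -49/2.

-49/2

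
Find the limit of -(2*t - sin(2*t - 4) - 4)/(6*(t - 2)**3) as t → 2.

-2/9

Direct substitution gives 0/0.
Apply L'Hôpital: lim (2 - 2*cos(2*t - 4))/(-18*(t - 2)^2), still 0/0.
Apply L'Hôpital: lim (4*sin(2*t - 4))/(72 - 36*t), still 0/0.
After 3 applications of L'Hôpital's rule the quotient is (8*cos(2*t - 4))/(-36); substituting t = 2 gives -2/9.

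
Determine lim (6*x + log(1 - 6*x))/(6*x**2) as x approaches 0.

-3

Direct substitution gives 0/0.
Apply L'Hôpital: lim (6 - 6/(1 - 6*x))/(12*x), still 0/0.
After 2 applications of L'Hôpital's rule the quotient is (-36/(1 - 6*x)^2)/(12); substituting x = 0 gives -3.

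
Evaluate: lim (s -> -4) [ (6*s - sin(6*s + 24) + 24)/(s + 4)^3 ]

36

Direct substitution gives 0/0.
Apply L'Hôpital: lim (6 - 6*cos(6*s + 24))/(3*(s + 4)^2), still 0/0.
Apply L'Hôpital: lim (36*sin(6*s + 24))/(6*s + 24), still 0/0.
After 3 applications of L'Hôpital's rule the quotient is (216*cos(6*s + 24))/(6); substituting s = -4 gives 36.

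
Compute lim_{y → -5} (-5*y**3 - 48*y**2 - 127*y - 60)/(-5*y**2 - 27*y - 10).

At y = -5 both the top and bottom vanish — a removable singularity. Factoring out (y + 5) from each leaves (-5*y^2 - 23*y - 12)/(-5*y - 2), which at y = -5 equals -22/23.

-22/23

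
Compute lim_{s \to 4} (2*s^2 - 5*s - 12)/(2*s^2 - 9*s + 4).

11/7

At s = 4 both the top and bottom vanish — a removable singularity. Factoring out (s - 4) from each leaves (2*s + 3)/(2*s - 1), which at s = 4 equals 11/7.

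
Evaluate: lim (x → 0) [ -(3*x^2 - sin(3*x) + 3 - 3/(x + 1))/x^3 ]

-15/2

Substitution gives 0/0 (the numerator vanishes to order 3).
Expand each term to order x^3: the coefficient of x^3 in −sin(3x) is 9/2 and in -3·1/(1 + x) is 3.
Lower-order terms cancel with the polynomial part, so the numerator is (15/2)·x^3 + o(x^3), and the limit is (15/2)/(-1) = -15/2.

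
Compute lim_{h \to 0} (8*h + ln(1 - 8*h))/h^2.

Direct substitution gives 0/0.
Apply L'Hôpital: lim (8 - 8/(1 - 8*h))/(2*h), still 0/0.
After 2 applications of L'Hôpital's rule the quotient is (-64/(1 - 8*h)^2)/(2); substituting h = 0 gives -32.

-32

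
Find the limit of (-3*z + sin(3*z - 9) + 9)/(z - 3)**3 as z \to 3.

-9/2

Direct substitution gives 0/0.
Apply L'Hôpital: lim (3*cos(3*z - 9) - 3)/(3*(z - 3)^2), still 0/0.
Apply L'Hôpital: lim (-9*sin(3*z - 9))/(6*z - 18), still 0/0.
After 3 applications of L'Hôpital's rule the quotient is (-27*cos(3*z - 9))/(6); substituting z = 3 gives -9/2.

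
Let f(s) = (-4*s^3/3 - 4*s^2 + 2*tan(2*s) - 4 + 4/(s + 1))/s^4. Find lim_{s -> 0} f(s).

Substitution gives 0/0 (the numerator vanishes to order 4).
Expand each term to order s^4: the coefficient of s^4 in 2·tan(2s) is 0 and in 4·1/(1 + s) is 4.
Lower-order terms cancel with the polynomial part, so the numerator is (4)·s^4 + o(s^4), and the limit is (4)/(1) = 4.

4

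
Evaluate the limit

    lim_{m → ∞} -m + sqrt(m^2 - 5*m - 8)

This has the form ∞ − ∞. Multiply and divide by the conjugate √(m^2 - 5*m - 8) + m.
That gives (-5m - 8) / (√(m^2 - 5*m - 8) + m).
Divide numerator and denominator by m: the limit is -5/(2·1) = -5/2.

-5/2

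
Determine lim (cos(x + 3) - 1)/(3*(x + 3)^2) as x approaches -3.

-1/6

Direct substitution gives 0/0.
Apply L'Hôpital: lim (-sin(x + 3))/(6*x + 18), still 0/0.
After 2 applications of L'Hôpital's rule the quotient is (-cos(x + 3))/(6); substituting x = -3 gives -1/6.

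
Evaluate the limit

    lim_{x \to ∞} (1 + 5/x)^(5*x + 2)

e^(25)

The base → 1 and the exponent → ∞: a 1^∞ form.
Take logarithms: (5x + 2)·ln(1 + 5/x). Since ln(1+u) ~ u for small u, this behaves like (5x)·(5/x) → 25.
So the limit is e^(25).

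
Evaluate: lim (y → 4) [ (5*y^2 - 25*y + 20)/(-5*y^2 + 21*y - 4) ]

Since y = 4 makes numerator and denominator zero, (y - 4) divides both.
Cancelling it gives (5*y - 5)/(1 - 5*y); now plug in y = 4 to get -15/19.

-15/19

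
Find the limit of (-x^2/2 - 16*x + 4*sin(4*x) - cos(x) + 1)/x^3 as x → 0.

Substitution gives 0/0 (the numerator vanishes to order 3).
Expand each term to order x^3: the coefficient of x^3 in 4·sin(4x) is -128/3 and in −cos(x) is 0.
Lower-order terms cancel with the polynomial part, so the numerator is (-128/3)·x^3 + o(x^3), and the limit is (-128/3)/(1) = -128/3.

-128/3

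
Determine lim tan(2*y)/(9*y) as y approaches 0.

2/9

Substitution gives 0/0.
Since tan(u)/u → 1 as u → 0, tan(2y)/(2y) → 1 and the limit is 2/9.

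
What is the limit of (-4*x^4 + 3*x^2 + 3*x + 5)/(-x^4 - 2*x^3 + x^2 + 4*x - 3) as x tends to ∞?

4

Numerator and denominator both have degree 4.
Dividing every term by x^4, all lower-order terms vanish and the limit is the ratio of leading coefficients, -4/(-1) = 4.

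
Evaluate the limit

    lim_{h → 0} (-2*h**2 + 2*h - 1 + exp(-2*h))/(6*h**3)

Direct substitution gives 0/0.
Apply L'Hôpital: lim (-4*h + 2 - 2*e^(-2*h))/(18*h^2), still 0/0.
Apply L'Hôpital: lim (-4 + 4*e^(-2*h))/(36*h), still 0/0.
After 3 applications of L'Hôpital's rule the quotient is (-8*e^(-2*h))/(36); substituting h = 0 gives -2/9.

-2/9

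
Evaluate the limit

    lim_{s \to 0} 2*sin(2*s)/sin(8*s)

1/2

Substitution gives 0/0.
Divide numerator and denominator by s: sin(2s)/s → 2 and sin(8s)/s → 8, so the limit is 2·2/8 = 1/2.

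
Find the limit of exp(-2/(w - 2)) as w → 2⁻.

As w → 2⁻, -2/(w - 2) → +∞, so e^(-2/(w - 2)) → ∞.

∞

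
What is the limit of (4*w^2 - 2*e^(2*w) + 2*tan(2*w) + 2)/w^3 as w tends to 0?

Substitution gives 0/0 (the numerator vanishes to order 3).
Expand each term to order w^3: the coefficient of w^3 in -2·e^(2w) is -8/3 and in 2·tan(2w) is 16/3.
Lower-order terms cancel with the polynomial part, so the numerator is (8/3)·w^3 + o(w^3), and the limit is (8/3)/(1) = 8/3.

8/3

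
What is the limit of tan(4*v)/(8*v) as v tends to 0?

1/2

Substitution gives 0/0.
Since tan(u)/u → 1 as u → 0, tan(4v)/(4v) → 1 and the limit is 4/8 = 1/2.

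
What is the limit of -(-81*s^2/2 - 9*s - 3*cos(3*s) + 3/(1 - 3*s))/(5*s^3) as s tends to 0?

Substitution gives 0/0 (the numerator vanishes to order 3).
Expand each term to order s^3: the coefficient of s^3 in 3·1/(1 - 3s) is 81 and in -3·cos(3s) is 0.
Lower-order terms cancel with the polynomial part, so the numerator is (81)·s^3 + o(s^3), and the limit is (81)/(-5) = -81/5.

-81/5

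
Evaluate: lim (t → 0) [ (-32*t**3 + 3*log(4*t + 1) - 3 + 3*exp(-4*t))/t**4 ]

-160

Substitution gives 0/0 (the numerator vanishes to order 4).
Expand each term to order t^4: the coefficient of t^4 in 3·ln(1 + 4t) is -192 and in 3·e^(-4t) is 32.
Lower-order terms cancel with the polynomial part, so the numerator is (-160)·t^4 + o(t^4), and the limit is (-160)/(1) = -160.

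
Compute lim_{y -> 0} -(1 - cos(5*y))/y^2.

-25/2

Substitution gives 0/0.
Use (1 − cos u)/u² → 1/2 with u = 5y: the limit is 5²/(2·(-1)) = -25/2.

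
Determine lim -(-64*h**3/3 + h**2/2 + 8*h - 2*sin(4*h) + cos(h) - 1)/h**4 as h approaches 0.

Substitution gives 0/0; apply L'Hôpital's rule 4 times.
After differentiating numerator and denominator 4 times the quotient is (-512*sin(4*h) + cos(h))/(-24); at h = 0 this is -1/24.

-1/24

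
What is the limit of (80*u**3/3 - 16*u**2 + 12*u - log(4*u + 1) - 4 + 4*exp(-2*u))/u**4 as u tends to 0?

Substitution gives 0/0 (the numerator vanishes to order 4).
Expand each term to order u^4: the coefficient of u^4 in −ln(1 + 4u) is 64 and in 4·e^(-2u) is 8/3.
Lower-order terms cancel with the polynomial part, so the numerator is (200/3)·u^4 + o(u^4), and the limit is (200/3)/(1) = 200/3.

200/3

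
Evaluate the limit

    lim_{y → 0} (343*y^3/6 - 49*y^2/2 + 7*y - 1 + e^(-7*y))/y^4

2401/24

Direct substitution gives 0/0.
Apply L'Hôpital: lim (343*y^2/2 - 49*y + 7 - 7*e^(-7*y))/(4*y^3), still 0/0.
Apply L'Hôpital: lim (343*y - 49 + 49*e^(-7*y))/(12*y^2), still 0/0.
Apply L'Hôpital: lim (343 - 343*e^(-7*y))/(24*y), still 0/0.
After 4 applications of L'Hôpital's rule the quotient is (2401*e^(-7*y))/(24); substituting y = 0 gives 2401/24.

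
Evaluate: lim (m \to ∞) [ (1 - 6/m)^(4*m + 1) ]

e^(-24)

Let L be the limit and take ln: ln L = lim (4m + 1)·ln(1 - 6/m) = lim (4m + 1)·(-6/m + O(1/m²)) = -24.
Hence L = e^(-24).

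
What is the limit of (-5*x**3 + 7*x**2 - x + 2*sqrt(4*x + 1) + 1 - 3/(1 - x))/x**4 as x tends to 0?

-23

Substitution gives 0/0; apply L'Hôpital's rule 4 times.
After differentiating numerator and denominator 4 times the quotient is (-480/(4*x + 1)^(7/2) + 72/(x - 1)^5)/(24); at x = 0 this is -23.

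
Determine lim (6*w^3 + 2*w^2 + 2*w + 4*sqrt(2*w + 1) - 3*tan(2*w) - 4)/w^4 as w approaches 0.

Substitution gives 0/0 (the numerator vanishes to order 4).
Expand each term to order w^4: the coefficient of w^4 in 4·√(1 + 2w) is -5/2 and in -3·tan(2w) is 0.
Lower-order terms cancel with the polynomial part, so the numerator is (-5/2)·w^4 + o(w^4), and the limit is (-5/2)/(1) = -5/2.

-5/2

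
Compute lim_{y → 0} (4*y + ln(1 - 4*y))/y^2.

Direct substitution gives 0/0.
Apply L'Hôpital: lim (4 - 4/(1 - 4*y))/(2*y), still 0/0.
After 2 applications of L'Hôpital's rule the quotient is (-16/(1 - 4*y)^2)/(2); substituting y = 0 gives -8.

-8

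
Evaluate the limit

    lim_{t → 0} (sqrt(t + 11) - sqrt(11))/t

A 0/0 form; rationalise with √(11 + t) + √11. This collapses the numerator to t, leaving 1/(√(11 + t) + √11) → 1/(2√11) = √(11)/22.

√(11)/22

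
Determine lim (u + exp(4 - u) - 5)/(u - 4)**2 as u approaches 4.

Direct substitution gives 0/0.
Apply L'Hôpital: lim (1 - e^(4 - u))/(2*u - 8), still 0/0.
After 2 applications of L'Hôpital's rule the quotient is (e^(4 - u))/(2); substituting u = 4 gives 1/2.

1/2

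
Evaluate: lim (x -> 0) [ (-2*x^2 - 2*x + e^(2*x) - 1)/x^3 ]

Direct substitution gives 0/0.
Apply L'Hôpital: lim (-4*x + 2*e^(2*x) - 2)/(3*x^2), still 0/0.
Apply L'Hôpital: lim (4*e^(2*x) - 4)/(6*x), still 0/0.
After 3 applications of L'Hôpital's rule the quotient is (8*e^(2*x))/(6); substituting x = 0 gives 4/3.

4/3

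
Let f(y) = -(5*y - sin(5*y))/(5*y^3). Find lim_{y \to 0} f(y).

-25/6

Direct substitution gives 0/0.
Apply L'Hôpital: lim (5 - 5*cos(5*y))/(-15*y^2), still 0/0.
Apply L'Hôpital: lim (25*sin(5*y))/(-30*y), still 0/0.
After 3 applications of L'Hôpital's rule the quotient is (125*cos(5*y))/(-30); substituting y = 0 gives -25/6.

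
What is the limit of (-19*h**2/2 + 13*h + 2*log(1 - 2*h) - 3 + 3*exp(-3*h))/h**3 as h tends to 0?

Substitution gives 0/0 (the numerator vanishes to order 3).
Expand each term to order h^3: the coefficient of h^3 in 2·ln(1 - 2h) is -16/3 and in 3·e^(-3h) is -27/2.
Lower-order terms cancel with the polynomial part, so the numerator is (-113/6)·h^3 + o(h^3), and the limit is (-113/6)/(1) = -113/6.

-113/6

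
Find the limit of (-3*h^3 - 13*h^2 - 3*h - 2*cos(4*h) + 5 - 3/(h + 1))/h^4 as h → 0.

Substitution gives 0/0 (the numerator vanishes to order 4).
Expand each term to order h^4: the coefficient of h^4 in -3·1/(1 + h) is -3 and in -2·cos(4h) is -64/3.
Lower-order terms cancel with the polynomial part, so the numerator is (-73/3)·h^4 + o(h^4), and the limit is (-73/3)/(1) = -73/3.

-73/3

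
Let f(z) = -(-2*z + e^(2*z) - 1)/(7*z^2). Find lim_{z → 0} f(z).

-2/7

Direct substitution gives 0/0.
Apply L'Hôpital: lim (2*e^(2*z) - 2)/(-14*z), still 0/0.
After 2 applications of L'Hôpital's rule the quotient is (4*e^(2*z))/(-14); substituting z = 0 gives -2/7.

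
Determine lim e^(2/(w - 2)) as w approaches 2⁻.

As w → 2⁻, 2/(w - 2) → −∞, so e^(2/(w - 2)) → 0.

0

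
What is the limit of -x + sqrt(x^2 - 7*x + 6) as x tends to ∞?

An ∞ − ∞ form. Rationalising with the conjugate, the difference becomes (-7x + 6) / (√(x^2 - 7*x + 6) + x).
For large x the denominator behaves like 2·x, so the quotient tends to -7/2 = -7/2.

-7/2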